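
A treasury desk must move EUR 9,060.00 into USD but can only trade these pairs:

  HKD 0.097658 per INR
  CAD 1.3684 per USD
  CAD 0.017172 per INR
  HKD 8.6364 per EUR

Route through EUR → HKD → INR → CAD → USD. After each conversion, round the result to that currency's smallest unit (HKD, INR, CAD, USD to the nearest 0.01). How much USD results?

EUR 9,060.00 × 8.6364 = HKD 78,245.78
HKD 78,245.78 ÷ 0.097658 = INR 801,222.43
INR 801,222.43 × 0.017172 = CAD 13,758.59
CAD 13,758.59 ÷ 1.3684 = USD 10,054.51

USD 10,054.51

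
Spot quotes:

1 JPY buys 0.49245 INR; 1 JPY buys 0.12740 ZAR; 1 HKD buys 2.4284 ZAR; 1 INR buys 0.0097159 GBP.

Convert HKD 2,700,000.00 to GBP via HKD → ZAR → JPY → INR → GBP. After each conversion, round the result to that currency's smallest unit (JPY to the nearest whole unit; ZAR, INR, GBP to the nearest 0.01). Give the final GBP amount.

HKD 2,700,000.00 × 2.4284 = ZAR 6,556,680.00
ZAR 6,556,680.00 ÷ 0.12740 = JPY 51,465,306
JPY 51,465,306 × 0.49245 = INR 25,344,089.94
INR 25,344,089.94 × 0.0097159 = GBP 246,240.64

GBP 246,240.64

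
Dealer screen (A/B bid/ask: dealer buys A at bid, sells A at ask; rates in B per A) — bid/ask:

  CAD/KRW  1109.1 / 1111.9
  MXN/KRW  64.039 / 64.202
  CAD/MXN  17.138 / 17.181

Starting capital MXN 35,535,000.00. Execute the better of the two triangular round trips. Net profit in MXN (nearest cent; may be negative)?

Net profit: MXN 194,754.32

Best loop MXN → CAD → KRW → MXN:
MXN 35,535,000.00 ÷ 17.181 (buy CAD at ask) = CAD 2,068,273.09
CAD 2,068,273.09 × 1109.1 (sell CAD at bid) = KRW 2,293,921,687
KRW 2,293,921,687 ÷ 64.202 (buy MXN at ask) = MXN 35,729,754.32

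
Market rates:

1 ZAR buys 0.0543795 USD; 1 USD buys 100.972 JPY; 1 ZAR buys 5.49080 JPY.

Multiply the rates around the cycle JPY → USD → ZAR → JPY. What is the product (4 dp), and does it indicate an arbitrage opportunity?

1.0000 (no arbitrage)

Around JPY → USD → ZAR → JPY: 1 ÷ 100.972 ÷ 0.0543795 × 5.49080 = 0.999999
Product ≈ 1 (deviation 0.000%, within rounding noise).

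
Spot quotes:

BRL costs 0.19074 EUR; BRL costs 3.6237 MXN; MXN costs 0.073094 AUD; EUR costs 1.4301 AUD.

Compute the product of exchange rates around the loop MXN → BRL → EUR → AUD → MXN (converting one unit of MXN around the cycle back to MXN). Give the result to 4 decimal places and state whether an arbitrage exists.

1.0299 (arbitrage exists)

Around MXN → BRL → EUR → AUD → MXN: 1 ÷ 3.6237 × 0.19074 × 1.4301 ÷ 0.073094 = 1.029851
Product > 1; profitable direction is MXN → BRL → EUR → AUD → MXN.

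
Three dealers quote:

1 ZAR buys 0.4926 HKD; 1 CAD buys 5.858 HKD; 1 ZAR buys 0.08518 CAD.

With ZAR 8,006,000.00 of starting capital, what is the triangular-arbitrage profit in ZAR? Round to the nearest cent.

Profitable loop is ZAR → CAD → HKD → ZAR:
ZAR 8,006,000.00 × 0.08518 = CAD 681,951.08
CAD 681,951.08 × 5.858 = HKD 3,994,869.43
HKD 3,994,869.43 ÷ 0.4926 = ZAR 8,109,763.35
Profit = ZAR 8,109,763.35 − ZAR 8,006,000.00

Profit: ZAR 103,763.35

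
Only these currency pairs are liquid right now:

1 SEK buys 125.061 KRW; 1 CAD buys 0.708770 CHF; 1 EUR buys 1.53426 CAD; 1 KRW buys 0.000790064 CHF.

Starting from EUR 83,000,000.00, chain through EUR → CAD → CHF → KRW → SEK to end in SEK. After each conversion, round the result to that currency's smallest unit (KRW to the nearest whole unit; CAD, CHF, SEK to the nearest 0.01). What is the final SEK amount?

SEK 913,478,251.05

EUR 83,000,000.00 × 1.53426 = CAD 127,343,580.00
CAD 127,343,580.00 × 0.708770 = CHF 90,257,309.20
CHF 90,257,309.20 ÷ 0.000790064 = KRW 114,240,503,554
KRW 114,240,503,554 ÷ 125.061 = SEK 913,478,251.05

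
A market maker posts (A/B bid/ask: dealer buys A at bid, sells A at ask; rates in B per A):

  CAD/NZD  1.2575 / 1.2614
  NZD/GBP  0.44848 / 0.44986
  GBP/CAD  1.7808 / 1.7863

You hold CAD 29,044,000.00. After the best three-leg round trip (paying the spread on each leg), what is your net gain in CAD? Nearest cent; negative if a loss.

Best loop CAD → NZD → GBP → CAD:
CAD 29,044,000.00 × 1.2575 (sell CAD at bid) = NZD 36,522,830.00
NZD 36,522,830.00 × 0.44848 (sell NZD at bid) = GBP 16,379,758.80
GBP 16,379,758.80 × 1.7808 (sell GBP at bid) = CAD 29,169,074.47

Net profit: CAD 125,074.47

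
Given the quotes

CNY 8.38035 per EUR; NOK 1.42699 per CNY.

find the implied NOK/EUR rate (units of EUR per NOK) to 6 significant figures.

1 NOK ÷ 1.42699 = 0.700776 CNY
0.700776 CNY ÷ 8.38035 = 0.0836213 EUR

NOK/EUR = 0.0836213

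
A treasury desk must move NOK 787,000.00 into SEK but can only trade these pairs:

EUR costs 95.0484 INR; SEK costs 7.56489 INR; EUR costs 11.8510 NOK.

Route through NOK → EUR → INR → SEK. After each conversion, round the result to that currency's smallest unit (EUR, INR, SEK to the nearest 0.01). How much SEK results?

SEK 834,376.26

NOK 787,000.00 ÷ 11.8510 = EUR 66,407.90
EUR 66,407.90 × 95.0484 = INR 6,311,964.64
INR 6,311,964.64 ÷ 7.56489 = SEK 834,376.26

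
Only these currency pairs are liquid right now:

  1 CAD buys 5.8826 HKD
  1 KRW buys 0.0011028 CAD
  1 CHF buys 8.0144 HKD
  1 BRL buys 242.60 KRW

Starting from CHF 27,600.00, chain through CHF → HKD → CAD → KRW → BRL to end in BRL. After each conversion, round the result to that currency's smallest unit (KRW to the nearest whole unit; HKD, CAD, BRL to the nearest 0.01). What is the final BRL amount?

BRL 140,547.55

CHF 27,600.00 × 8.0144 = HKD 221,197.44
HKD 221,197.44 ÷ 5.8826 = CAD 37,601.99
CAD 37,601.99 ÷ 0.0011028 = KRW 34,096,835
KRW 34,096,835 ÷ 242.60 = BRL 140,547.55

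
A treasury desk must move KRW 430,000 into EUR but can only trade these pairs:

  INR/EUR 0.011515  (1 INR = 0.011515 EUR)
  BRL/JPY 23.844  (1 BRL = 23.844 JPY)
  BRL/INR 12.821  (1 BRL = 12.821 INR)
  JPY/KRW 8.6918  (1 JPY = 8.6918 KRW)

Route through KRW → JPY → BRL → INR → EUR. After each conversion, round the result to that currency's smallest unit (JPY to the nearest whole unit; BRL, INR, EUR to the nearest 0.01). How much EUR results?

EUR 306.31

KRW 430,000 ÷ 8.6918 = JPY 49,472
JPY 49,472 ÷ 23.844 = BRL 2,074.82
BRL 2,074.82 × 12.821 = INR 26,601.27
INR 26,601.27 × 0.011515 = EUR 306.31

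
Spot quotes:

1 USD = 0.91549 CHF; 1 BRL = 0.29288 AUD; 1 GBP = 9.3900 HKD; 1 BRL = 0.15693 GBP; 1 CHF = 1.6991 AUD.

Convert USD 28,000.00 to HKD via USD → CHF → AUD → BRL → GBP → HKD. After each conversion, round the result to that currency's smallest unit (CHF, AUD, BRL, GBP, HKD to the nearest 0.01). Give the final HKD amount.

HKD 219,135.28

USD 28,000.00 × 0.91549 = CHF 25,633.72
CHF 25,633.72 × 1.6991 = AUD 43,554.25
AUD 43,554.25 ÷ 0.29288 = BRL 148,710.22
BRL 148,710.22 × 0.15693 = GBP 23,337.09
GBP 23,337.09 × 9.3900 = HKD 219,135.28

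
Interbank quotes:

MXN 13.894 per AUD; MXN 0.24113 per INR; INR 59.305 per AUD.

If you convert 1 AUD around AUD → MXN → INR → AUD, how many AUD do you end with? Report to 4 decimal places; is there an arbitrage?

Around AUD → MXN → INR → AUD: 1 × 13.894 ÷ 0.24113 ÷ 59.305 = 0.971594
Product < 1; profitable direction is AUD → INR → MXN → AUD.

0.9716 (arbitrage exists)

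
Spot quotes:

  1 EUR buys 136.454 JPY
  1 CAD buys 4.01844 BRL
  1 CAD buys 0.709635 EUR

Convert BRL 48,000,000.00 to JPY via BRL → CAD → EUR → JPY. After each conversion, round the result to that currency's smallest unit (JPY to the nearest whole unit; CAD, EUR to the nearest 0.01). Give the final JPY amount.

JPY 1,156,658,216

BRL 48,000,000.00 ÷ 4.01844 = CAD 11,944,933.85
CAD 11,944,933.85 × 0.709635 = EUR 8,476,543.13
EUR 8,476,543.13 × 136.454 = JPY 1,156,658,216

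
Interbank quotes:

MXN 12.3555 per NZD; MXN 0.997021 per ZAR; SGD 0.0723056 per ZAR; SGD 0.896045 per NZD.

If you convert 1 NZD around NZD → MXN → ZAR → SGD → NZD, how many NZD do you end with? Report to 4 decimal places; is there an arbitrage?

1.0000 (no arbitrage)

Around NZD → MXN → ZAR → SGD → NZD: 1 × 12.3555 ÷ 0.997021 × 0.0723056 ÷ 0.896045 = 0.999996
Product ≈ 1 (deviation 0.000%, within rounding noise).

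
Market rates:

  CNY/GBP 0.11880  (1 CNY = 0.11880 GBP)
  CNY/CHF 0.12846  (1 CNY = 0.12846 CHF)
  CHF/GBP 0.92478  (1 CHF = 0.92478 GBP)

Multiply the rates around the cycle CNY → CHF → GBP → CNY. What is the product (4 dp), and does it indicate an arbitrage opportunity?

1.0000 (no arbitrage)

Around CNY → CHF → GBP → CNY: 1 × 0.12846 × 0.92478 ÷ 0.11880 = 0.999977
Product ≈ 1 (deviation 0.002%, within rounding noise).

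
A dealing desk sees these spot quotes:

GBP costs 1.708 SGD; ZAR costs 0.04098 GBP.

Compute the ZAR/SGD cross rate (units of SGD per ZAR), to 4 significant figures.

ZAR/SGD = 0.06999

1 ZAR × 0.04098 = 0.04098 GBP
0.04098 GBP × 1.708 = 0.0699938 SGD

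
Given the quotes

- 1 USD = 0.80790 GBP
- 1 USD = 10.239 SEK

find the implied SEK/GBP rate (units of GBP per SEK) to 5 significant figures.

SEK/GBP = 0.078904

1 SEK ÷ 10.239 = 0.0976658 USD
0.0976658 USD × 0.80790 = 0.0789042 GBP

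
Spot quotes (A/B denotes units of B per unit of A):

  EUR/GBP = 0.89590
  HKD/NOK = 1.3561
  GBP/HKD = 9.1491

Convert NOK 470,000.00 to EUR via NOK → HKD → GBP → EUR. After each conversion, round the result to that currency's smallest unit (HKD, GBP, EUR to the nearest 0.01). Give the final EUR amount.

NOK 470,000.00 ÷ 1.3561 = HKD 346,582.11
HKD 346,582.11 ÷ 9.1491 = GBP 37,881.55
GBP 37,881.55 ÷ 0.89590 = EUR 42,283.23

EUR 42,283.23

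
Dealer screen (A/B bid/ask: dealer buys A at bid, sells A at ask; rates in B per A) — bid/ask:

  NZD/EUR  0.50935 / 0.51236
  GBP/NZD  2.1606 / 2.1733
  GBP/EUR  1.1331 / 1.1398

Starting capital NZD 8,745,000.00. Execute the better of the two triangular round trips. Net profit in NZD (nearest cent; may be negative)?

Net profit: NZD 153,835.04

Best loop NZD → GBP → EUR → NZD:
NZD 8,745,000.00 ÷ 2.1733 (buy GBP at ask) = GBP 4,023,834.72
GBP 4,023,834.72 × 1.1331 (sell GBP at bid) = EUR 4,559,407.12
EUR 4,559,407.12 ÷ 0.51236 (buy NZD at ask) = NZD 8,898,835.04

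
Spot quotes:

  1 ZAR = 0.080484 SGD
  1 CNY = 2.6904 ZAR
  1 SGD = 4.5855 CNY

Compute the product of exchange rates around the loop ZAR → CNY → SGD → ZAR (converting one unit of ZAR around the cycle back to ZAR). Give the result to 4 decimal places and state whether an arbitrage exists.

Around ZAR → CNY → SGD → ZAR: 1 ÷ 2.6904 ÷ 4.5855 ÷ 0.080484 = 1.007133
Product > 1; profitable direction is ZAR → CNY → SGD → ZAR.

1.0071 (arbitrage exists)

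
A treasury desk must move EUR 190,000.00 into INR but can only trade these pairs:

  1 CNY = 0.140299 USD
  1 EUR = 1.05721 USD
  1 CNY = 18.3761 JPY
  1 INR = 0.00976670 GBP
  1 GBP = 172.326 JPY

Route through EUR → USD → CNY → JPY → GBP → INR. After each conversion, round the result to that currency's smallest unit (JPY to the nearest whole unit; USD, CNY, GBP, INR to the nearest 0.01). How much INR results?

EUR 190,000.00 × 1.05721 = USD 200,869.90
USD 200,869.90 ÷ 0.140299 = CNY 1,431,727.24
CNY 1,431,727.24 × 18.3761 = JPY 26,309,563
JPY 26,309,563 ÷ 172.326 = GBP 152,673.21
GBP 152,673.21 ÷ 0.00976670 = INR 15,632,015.93

INR 15,632,015.93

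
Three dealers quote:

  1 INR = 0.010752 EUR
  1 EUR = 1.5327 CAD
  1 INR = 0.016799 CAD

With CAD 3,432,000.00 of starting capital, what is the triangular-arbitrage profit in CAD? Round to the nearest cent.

Profitable loop is CAD → EUR → INR → CAD:
CAD 3,432,000.00 ÷ 1.5327 = EUR 2,239,185.75
EUR 2,239,185.75 ÷ 0.010752 = INR 208,257,603.30
INR 208,257,603.30 × 0.016799 = CAD 3,498,519.48
Profit = CAD 3,498,519.48 − CAD 3,432,000.00

Profit: CAD 66,519.48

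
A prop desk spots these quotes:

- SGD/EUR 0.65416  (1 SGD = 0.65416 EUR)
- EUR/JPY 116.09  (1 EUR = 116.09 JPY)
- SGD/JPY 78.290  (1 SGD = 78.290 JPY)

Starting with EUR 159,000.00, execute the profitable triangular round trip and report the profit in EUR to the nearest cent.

Profit: EUR 4,917.24

Profitable loop is EUR → SGD → JPY → EUR:
EUR 159,000.00 ÷ 0.65416 = SGD 243,059.80
SGD 243,059.80 × 78.290 = JPY 19,029,152
JPY 19,029,152 ÷ 116.09 = EUR 163,917.24
Profit = EUR 163,917.24 − EUR 159,000.00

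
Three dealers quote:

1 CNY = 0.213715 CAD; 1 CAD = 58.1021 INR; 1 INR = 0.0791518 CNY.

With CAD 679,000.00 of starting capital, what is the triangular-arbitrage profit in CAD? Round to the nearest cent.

Profitable loop is CAD → CNY → INR → CAD:
CAD 679,000.00 ÷ 0.213715 = CNY 3,177,128.42
CNY 3,177,128.42 ÷ 0.0791518 = INR 40,139,686.26
INR 40,139,686.26 ÷ 58.1021 = CAD 690,847.43
Profit = CAD 690,847.43 − CAD 679,000.00

Profit: CAD 11,847.43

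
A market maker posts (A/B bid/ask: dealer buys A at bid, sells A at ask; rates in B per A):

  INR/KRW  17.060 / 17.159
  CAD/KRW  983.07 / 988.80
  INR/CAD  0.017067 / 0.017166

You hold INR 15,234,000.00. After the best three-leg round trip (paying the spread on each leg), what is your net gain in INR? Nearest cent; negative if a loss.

Net profit: INR 77,417.98

Best loop INR → KRW → CAD → INR:
INR 15,234,000.00 × 17.060 (sell INR at bid) = KRW 259,892,040
KRW 259,892,040 ÷ 988.80 (buy CAD at ask) = CAD 262,835.80
CAD 262,835.80 ÷ 0.017166 (buy INR at ask) = INR 15,311,417.98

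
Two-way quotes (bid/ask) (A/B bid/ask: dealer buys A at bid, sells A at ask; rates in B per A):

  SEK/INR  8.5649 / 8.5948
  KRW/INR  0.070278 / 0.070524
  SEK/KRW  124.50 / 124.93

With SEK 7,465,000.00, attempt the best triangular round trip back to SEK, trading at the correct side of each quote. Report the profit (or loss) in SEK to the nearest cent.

Net profit: SEK 134,460.85

Best loop SEK → KRW → INR → SEK:
SEK 7,465,000.00 × 124.50 (sell SEK at bid) = KRW 929,392,500
KRW 929,392,500 × 0.070278 (sell KRW at bid) = INR 65,315,846.11
INR 65,315,846.11 ÷ 8.5948 (buy SEK at ask) = SEK 7,599,460.85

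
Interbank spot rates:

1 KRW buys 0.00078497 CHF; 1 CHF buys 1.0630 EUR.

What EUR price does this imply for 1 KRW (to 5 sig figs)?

KRW/EUR = 0.00083442

1 KRW × 0.00078497 = 0.00078497 CHF
0.00078497 CHF × 1.0630 = 0.000834423 EUR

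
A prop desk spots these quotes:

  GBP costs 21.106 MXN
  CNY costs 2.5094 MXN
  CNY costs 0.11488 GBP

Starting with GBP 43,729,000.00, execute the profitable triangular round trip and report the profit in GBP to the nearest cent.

Profitable loop is GBP → CNY → MXN → GBP:
GBP 43,729,000.00 ÷ 0.11488 = CNY 380,649,373.26
CNY 380,649,373.26 × 2.5094 = MXN 955,201,537.26
MXN 955,201,537.26 ÷ 21.106 = GBP 45,257,345.65
Profit = GBP 45,257,345.65 − GBP 43,729,000.00

Profit: GBP 1,528,345.65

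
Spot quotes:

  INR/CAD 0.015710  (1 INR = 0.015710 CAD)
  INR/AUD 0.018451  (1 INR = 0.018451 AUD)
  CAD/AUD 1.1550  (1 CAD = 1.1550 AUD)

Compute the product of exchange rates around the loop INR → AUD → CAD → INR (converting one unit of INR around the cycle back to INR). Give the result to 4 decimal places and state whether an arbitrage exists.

Around INR → AUD → CAD → INR: 1 × 0.018451 ÷ 1.1550 ÷ 0.015710 = 1.016861
Product > 1; profitable direction is INR → AUD → CAD → INR.

1.0169 (arbitrage exists)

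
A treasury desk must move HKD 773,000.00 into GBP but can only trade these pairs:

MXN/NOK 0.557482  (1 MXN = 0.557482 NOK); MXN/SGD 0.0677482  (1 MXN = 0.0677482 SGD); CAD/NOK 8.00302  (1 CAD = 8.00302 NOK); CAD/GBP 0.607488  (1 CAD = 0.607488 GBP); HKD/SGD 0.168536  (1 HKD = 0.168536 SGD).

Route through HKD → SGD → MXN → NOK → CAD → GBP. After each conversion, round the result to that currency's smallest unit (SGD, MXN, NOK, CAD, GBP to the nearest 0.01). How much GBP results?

HKD 773,000.00 × 0.168536 = SGD 130,278.33
SGD 130,278.33 ÷ 0.0677482 = MXN 1,922,978.47
MXN 1,922,978.47 × 0.557482 = NOK 1,072,025.88
NOK 1,072,025.88 ÷ 8.00302 = CAD 133,952.67
CAD 133,952.67 × 0.607488 = GBP 81,374.64

GBP 81,374.64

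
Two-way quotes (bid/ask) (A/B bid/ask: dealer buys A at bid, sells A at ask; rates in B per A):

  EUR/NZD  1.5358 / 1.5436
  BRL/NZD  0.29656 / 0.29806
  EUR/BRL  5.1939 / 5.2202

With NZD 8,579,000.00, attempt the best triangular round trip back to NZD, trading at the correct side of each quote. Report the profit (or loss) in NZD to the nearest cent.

Net result: NZD -18,324.11 (no profitable arbitrage after spreads)

Best loop NZD → EUR → BRL → NZD:
NZD 8,579,000.00 ÷ 1.5436 (buy EUR at ask) = EUR 5,557,786.99
EUR 5,557,786.99 × 5.1939 (sell EUR at bid) = BRL 28,866,589.85
BRL 28,866,589.85 × 0.29656 (sell BRL at bid) = NZD 8,560,675.89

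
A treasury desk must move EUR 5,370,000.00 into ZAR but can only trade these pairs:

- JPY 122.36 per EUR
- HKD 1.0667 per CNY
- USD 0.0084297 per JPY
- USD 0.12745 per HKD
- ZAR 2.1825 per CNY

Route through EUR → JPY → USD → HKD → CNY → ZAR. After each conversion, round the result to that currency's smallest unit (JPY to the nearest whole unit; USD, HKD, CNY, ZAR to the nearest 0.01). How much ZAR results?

ZAR 88,919,700.30

EUR 5,370,000.00 × 122.36 = JPY 657,073,200
JPY 657,073,200 × 0.0084297 = USD 5,538,929.95
USD 5,538,929.95 ÷ 0.12745 = HKD 43,459,630.84
HKD 43,459,630.84 ÷ 1.0667 = CNY 40,742,130.72
CNY 40,742,130.72 × 2.1825 = ZAR 88,919,700.30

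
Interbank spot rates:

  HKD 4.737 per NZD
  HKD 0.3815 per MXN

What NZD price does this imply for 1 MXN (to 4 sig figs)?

1 MXN × 0.3815 = 0.3815 HKD
0.3815 HKD ÷ 4.737 = 0.0805362 NZD

MXN/NZD = 0.08054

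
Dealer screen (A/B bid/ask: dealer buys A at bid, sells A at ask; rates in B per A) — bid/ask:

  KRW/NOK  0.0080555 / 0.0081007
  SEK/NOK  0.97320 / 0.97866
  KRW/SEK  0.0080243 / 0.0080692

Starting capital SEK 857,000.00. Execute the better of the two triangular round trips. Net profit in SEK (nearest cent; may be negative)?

Net profit: SEK 17,200.41

Best loop SEK → KRW → NOK → SEK:
SEK 857,000.00 ÷ 0.0080692 (buy KRW at ask) = KRW 106,206,315
KRW 106,206,315 × 0.0080555 (sell KRW at bid) = NOK 855,544.97
NOK 855,544.97 ÷ 0.97866 (buy SEK at ask) = SEK 874,200.41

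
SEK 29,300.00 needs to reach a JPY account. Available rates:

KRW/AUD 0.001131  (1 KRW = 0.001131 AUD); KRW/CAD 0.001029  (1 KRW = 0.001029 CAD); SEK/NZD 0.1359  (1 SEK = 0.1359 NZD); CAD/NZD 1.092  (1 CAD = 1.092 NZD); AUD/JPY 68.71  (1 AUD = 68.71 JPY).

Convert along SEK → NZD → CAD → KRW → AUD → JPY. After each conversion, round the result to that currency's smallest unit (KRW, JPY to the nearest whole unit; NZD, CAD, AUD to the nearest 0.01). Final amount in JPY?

JPY 275,379

SEK 29,300.00 × 0.1359 = NZD 3,981.87
NZD 3,981.87 ÷ 1.092 = CAD 3,646.40
CAD 3,646.40 ÷ 0.001029 = KRW 3,543,635
KRW 3,543,635 × 0.001131 = AUD 4,007.85
AUD 4,007.85 × 68.71 = JPY 275,379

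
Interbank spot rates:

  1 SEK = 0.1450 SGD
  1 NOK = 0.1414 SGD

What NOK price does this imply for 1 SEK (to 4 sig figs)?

1 SEK × 0.1450 = 0.145 SGD
0.145 SGD ÷ 0.1414 = 1.02546 NOK

SEK/NOK = 1.025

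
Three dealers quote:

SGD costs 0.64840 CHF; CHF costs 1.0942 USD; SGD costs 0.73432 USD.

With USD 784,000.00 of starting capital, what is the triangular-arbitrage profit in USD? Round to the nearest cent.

Profit: USD 27,449.88

Profitable loop is USD → CHF → SGD → USD:
USD 784,000.00 ÷ 1.0942 = CHF 716,505.21
CHF 716,505.21 ÷ 0.64840 = SGD 1,105,035.79
SGD 1,105,035.79 × 0.73432 = USD 811,449.88
Profit = USD 811,449.88 − USD 784,000.00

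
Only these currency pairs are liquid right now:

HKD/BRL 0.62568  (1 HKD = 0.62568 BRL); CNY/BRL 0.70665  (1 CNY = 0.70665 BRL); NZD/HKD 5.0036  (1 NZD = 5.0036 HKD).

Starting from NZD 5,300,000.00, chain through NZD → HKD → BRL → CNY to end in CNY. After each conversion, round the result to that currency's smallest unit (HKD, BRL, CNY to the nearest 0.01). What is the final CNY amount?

NZD 5,300,000.00 × 5.0036 = HKD 26,519,080.00
HKD 26,519,080.00 × 0.62568 = BRL 16,592,457.97
BRL 16,592,457.97 ÷ 0.70665 = CNY 23,480,447.14

CNY 23,480,447.14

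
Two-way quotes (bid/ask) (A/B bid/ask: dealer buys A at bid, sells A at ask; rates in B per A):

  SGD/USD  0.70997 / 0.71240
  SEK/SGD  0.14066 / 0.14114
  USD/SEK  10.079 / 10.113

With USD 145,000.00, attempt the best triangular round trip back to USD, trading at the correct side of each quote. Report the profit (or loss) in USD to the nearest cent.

Best loop USD → SEK → SGD → USD:
USD 145,000.00 × 10.079 (sell USD at bid) = SEK 1,461,455.00
SEK 1,461,455.00 × 0.14066 (sell SEK at bid) = SGD 205,568.26
SGD 205,568.26 × 0.70997 (sell SGD at bid) = USD 145,947.30

Net profit: USD 947.30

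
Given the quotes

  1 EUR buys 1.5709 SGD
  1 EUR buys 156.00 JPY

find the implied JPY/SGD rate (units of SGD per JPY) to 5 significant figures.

1 JPY ÷ 156.00 = 0.00641026 EUR
0.00641026 EUR × 1.5709 = 0.0100699 SGD

JPY/SGD = 0.010070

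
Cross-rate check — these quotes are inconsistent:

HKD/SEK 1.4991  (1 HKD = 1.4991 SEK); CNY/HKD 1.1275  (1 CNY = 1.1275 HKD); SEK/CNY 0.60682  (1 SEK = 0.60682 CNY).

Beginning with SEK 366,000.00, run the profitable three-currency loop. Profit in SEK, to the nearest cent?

Profit: SEK 9,394.69

Profitable loop is SEK → CNY → HKD → SEK:
SEK 366,000.00 × 0.60682 = CNY 222,096.12
CNY 222,096.12 × 1.1275 = HKD 250,413.38
HKD 250,413.38 × 1.4991 = SEK 375,394.69
Profit = SEK 375,394.69 − SEK 366,000.00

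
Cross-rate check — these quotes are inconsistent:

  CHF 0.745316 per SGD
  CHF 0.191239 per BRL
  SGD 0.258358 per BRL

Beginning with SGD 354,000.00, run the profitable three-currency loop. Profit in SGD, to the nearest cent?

Profit: SGD 2,442.23

Profitable loop is SGD → CHF → BRL → SGD:
SGD 354,000.00 × 0.745316 = CHF 263,841.86
CHF 263,841.86 ÷ 0.191239 = BRL 1,379,644.65
BRL 1,379,644.65 × 0.258358 = SGD 356,442.23
Profit = SGD 356,442.23 − SGD 354,000.00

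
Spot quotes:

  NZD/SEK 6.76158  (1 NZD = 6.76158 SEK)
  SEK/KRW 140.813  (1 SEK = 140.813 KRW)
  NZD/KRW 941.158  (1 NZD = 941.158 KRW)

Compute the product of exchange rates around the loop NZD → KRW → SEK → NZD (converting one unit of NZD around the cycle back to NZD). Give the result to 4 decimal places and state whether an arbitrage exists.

0.9885 (arbitrage exists)

Around NZD → KRW → SEK → NZD: 1 × 941.158 ÷ 140.813 ÷ 6.76158 = 0.988488
Product < 1; profitable direction is NZD → SEK → KRW → NZD.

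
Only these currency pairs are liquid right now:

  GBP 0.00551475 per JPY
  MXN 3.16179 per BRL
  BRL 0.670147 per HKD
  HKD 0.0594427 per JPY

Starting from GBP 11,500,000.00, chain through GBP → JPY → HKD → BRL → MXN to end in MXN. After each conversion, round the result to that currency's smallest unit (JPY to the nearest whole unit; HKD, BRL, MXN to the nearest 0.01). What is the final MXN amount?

GBP 11,500,000.00 ÷ 0.00551475 = JPY 2,085,316,651
JPY 2,085,316,651 × 0.0594427 = HKD 123,956,852.09
HKD 123,956,852.09 × 0.670147 = BRL 83,069,312.56
BRL 83,069,312.56 × 3.16179 = MXN 262,647,721.76

MXN 262,647,721.76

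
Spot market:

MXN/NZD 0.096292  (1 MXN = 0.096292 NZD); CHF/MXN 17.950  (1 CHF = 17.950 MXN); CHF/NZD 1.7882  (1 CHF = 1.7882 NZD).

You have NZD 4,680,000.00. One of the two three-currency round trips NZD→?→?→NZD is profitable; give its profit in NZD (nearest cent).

Profitable loop is NZD → MXN → CHF → NZD:
NZD 4,680,000.00 ÷ 0.096292 = MXN 48,602,168.40
MXN 48,602,168.40 ÷ 17.950 = CHF 2,707,641.69
CHF 2,707,641.69 × 1.7882 = NZD 4,841,804.88
Profit = NZD 4,841,804.88 − NZD 4,680,000.00

Profit: NZD 161,804.88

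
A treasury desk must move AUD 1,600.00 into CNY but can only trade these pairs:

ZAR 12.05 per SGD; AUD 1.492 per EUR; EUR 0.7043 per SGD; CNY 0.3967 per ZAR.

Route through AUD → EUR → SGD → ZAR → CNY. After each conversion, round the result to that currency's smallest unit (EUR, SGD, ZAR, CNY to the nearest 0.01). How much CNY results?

AUD 1,600.00 ÷ 1.492 = EUR 1,072.39
EUR 1,072.39 ÷ 0.7043 = SGD 1,522.63
SGD 1,522.63 × 12.05 = ZAR 18,347.69
ZAR 18,347.69 × 0.3967 = CNY 7,278.53

CNY 7,278.53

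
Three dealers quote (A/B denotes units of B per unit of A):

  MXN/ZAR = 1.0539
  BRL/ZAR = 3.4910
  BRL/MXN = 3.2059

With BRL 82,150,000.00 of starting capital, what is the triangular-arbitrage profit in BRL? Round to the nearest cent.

Profit: BRL 2,730,521.77

Profitable loop is BRL → ZAR → MXN → BRL:
BRL 82,150,000.00 × 3.4910 = ZAR 286,785,650.00
ZAR 286,785,650.00 ÷ 1.0539 = MXN 272,118,464.75
MXN 272,118,464.75 ÷ 3.2059 = BRL 84,880,521.77
Profit = BRL 84,880,521.77 − BRL 82,150,000.00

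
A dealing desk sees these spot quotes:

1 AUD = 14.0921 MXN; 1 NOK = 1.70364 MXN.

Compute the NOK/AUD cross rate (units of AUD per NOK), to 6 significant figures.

NOK/AUD = 0.120893

1 NOK × 1.70364 = 1.70364 MXN
1.70364 MXN ÷ 14.0921 = 0.120893 AUD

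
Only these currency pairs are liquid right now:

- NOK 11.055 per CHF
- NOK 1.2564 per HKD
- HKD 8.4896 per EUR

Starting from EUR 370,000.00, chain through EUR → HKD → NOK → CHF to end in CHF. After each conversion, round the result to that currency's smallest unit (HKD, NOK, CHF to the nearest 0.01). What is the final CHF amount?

CHF 356,991.71

EUR 370,000.00 × 8.4896 = HKD 3,141,152.00
HKD 3,141,152.00 × 1.2564 = NOK 3,946,543.37
NOK 3,946,543.37 ÷ 11.055 = CHF 356,991.71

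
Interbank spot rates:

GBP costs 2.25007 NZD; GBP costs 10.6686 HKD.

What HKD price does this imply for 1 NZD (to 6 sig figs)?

1 NZD ÷ 2.25007 = 0.444431 GBP
0.444431 GBP × 10.6686 = 4.74145 HKD

NZD/HKD = 4.74145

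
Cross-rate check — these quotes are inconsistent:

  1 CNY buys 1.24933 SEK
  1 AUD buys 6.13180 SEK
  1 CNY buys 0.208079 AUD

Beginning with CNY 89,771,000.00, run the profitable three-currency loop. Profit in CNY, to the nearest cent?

Profitable loop is CNY → AUD → SEK → CNY:
CNY 89,771,000.00 × 0.208079 = AUD 18,679,459.91
AUD 18,679,459.91 × 6.13180 = SEK 114,538,712.27
SEK 114,538,712.27 ÷ 1.24933 = CNY 91,680,110.36
Profit = CNY 91,680,110.36 − CNY 89,771,000.00

Profit: CNY 1,909,110.36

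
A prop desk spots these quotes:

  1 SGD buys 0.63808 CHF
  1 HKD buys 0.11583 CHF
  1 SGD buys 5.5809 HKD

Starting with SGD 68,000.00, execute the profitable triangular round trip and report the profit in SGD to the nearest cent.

Profitable loop is SGD → HKD → CHF → SGD:
SGD 68,000.00 × 5.5809 = HKD 379,501.20
HKD 379,501.20 × 0.11583 = CHF 43,957.62
CHF 43,957.62 ÷ 0.63808 = SGD 68,890.46
Profit = SGD 68,890.46 − SGD 68,000.00

Profit: SGD 890.46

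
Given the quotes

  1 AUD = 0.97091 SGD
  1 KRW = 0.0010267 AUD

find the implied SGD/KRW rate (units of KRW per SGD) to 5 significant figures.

SGD/KRW = 1003.2

1 SGD ÷ 0.97091 = 1.02996 AUD
1.02996 AUD ÷ 0.0010267 = 1003.18 KRW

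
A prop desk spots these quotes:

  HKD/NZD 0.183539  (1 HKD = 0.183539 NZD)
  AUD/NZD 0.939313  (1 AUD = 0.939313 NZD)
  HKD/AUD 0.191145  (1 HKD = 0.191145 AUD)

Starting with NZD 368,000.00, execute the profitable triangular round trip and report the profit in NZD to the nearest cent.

Profit: NZD 8,186.24

Profitable loop is NZD → AUD → HKD → NZD:
NZD 368,000.00 ÷ 0.939313 = AUD 391,775.69
AUD 391,775.69 ÷ 0.191145 = HKD 2,049,625.63
HKD 2,049,625.63 × 0.183539 = NZD 376,186.24
Profit = NZD 376,186.24 − NZD 368,000.00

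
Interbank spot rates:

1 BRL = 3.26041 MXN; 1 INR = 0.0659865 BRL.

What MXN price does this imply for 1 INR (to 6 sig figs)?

INR/MXN = 0.215143

1 INR × 0.0659865 = 0.0659865 BRL
0.0659865 BRL × 3.26041 = 0.215143 MXN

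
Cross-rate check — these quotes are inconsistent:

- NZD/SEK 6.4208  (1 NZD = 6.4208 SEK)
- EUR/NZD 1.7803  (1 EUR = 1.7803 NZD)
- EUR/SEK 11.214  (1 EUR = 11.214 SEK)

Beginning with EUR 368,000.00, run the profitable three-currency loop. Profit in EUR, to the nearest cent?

Profitable loop is EUR → NZD → SEK → EUR:
EUR 368,000.00 × 1.7803 = NZD 655,150.40
NZD 655,150.40 × 6.4208 = SEK 4,206,589.69
SEK 4,206,589.69 ÷ 11.214 = EUR 375,119.47
Profit = EUR 375,119.47 − EUR 368,000.00

Profit: EUR 7,119.47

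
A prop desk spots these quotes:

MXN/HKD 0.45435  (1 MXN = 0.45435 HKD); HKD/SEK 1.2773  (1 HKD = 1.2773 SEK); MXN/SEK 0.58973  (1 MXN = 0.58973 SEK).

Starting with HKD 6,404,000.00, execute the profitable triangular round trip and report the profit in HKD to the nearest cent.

Profit: HKD 103,603.74

Profitable loop is HKD → MXN → SEK → HKD:
HKD 6,404,000.00 ÷ 0.45435 = MXN 14,094,860.79
MXN 14,094,860.79 × 0.58973 = SEK 8,312,162.25
SEK 8,312,162.25 ÷ 1.2773 = HKD 6,507,603.74
Profit = HKD 6,507,603.74 − HKD 6,404,000.00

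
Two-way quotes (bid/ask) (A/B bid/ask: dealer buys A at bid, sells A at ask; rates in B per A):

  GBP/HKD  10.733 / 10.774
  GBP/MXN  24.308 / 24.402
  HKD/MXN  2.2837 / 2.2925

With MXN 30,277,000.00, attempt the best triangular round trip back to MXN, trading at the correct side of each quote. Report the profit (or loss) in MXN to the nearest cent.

Net profit: MXN 135,183.29

Best loop MXN → GBP → HKD → MXN:
MXN 30,277,000.00 ÷ 24.402 (buy GBP at ask) = GBP 1,240,758.95
GBP 1,240,758.95 × 10.733 (sell GBP at bid) = HKD 13,317,065.86
HKD 13,317,065.86 × 2.2837 (sell HKD at bid) = MXN 30,412,183.29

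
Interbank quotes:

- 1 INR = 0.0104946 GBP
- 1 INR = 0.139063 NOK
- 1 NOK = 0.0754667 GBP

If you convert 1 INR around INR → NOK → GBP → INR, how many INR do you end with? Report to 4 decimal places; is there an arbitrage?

Around INR → NOK → GBP → INR: 1 × 0.139063 × 0.0754667 ÷ 0.0104946 = 1.000002
Product ≈ 1 (deviation 0.000%, within rounding noise).

1.0000 (no arbitrage)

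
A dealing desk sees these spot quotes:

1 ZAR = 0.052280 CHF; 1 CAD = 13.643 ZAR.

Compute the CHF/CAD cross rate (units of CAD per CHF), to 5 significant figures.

1 CHF ÷ 0.052280 = 19.1278 ZAR
19.1278 ZAR ÷ 13.643 = 1.40202 CAD

CHF/CAD = 1.4020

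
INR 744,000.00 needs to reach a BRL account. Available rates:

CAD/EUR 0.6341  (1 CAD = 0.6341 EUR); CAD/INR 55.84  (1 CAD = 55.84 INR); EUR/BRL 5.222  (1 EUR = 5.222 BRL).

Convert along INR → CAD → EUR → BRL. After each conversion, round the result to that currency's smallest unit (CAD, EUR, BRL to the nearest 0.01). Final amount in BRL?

BRL 44,118.64

INR 744,000.00 ÷ 55.84 = CAD 13,323.78
CAD 13,323.78 × 0.6341 = EUR 8,448.61
EUR 8,448.61 × 5.222 = BRL 44,118.64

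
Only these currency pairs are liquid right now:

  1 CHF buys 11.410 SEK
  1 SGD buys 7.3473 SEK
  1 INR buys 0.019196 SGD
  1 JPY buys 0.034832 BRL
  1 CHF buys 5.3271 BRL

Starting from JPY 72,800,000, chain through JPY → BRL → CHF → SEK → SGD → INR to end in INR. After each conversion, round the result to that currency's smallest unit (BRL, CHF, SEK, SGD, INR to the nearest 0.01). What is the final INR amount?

INR 38,509,339.45

JPY 72,800,000 × 0.034832 = BRL 2,535,769.60
BRL 2,535,769.60 ÷ 5.3271 = CHF 476,013.14
CHF 476,013.14 × 11.410 = SEK 5,431,309.93
SEK 5,431,309.93 ÷ 7.3473 = SGD 739,225.28
SGD 739,225.28 ÷ 0.019196 = INR 38,509,339.45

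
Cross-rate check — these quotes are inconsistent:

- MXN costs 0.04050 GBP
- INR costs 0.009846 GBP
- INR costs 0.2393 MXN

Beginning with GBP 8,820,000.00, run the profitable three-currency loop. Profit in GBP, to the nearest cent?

Profit: GBP 140,468.03

Profitable loop is GBP → MXN → INR → GBP:
GBP 8,820,000.00 ÷ 0.04050 = MXN 217,777,777.78
MXN 217,777,777.78 ÷ 0.2393 = INR 910,061,754.19
INR 910,061,754.19 × 0.009846 = GBP 8,960,468.03
Profit = GBP 8,960,468.03 − GBP 8,820,000.00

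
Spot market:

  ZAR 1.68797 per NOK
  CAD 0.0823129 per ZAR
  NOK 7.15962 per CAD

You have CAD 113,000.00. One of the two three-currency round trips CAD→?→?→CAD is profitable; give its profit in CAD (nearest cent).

Profitable loop is CAD → ZAR → NOK → CAD:
CAD 113,000.00 ÷ 0.0823129 = ZAR 1,372,810.34
ZAR 1,372,810.34 ÷ 1.68797 = NOK 813,290.72
NOK 813,290.72 ÷ 7.15962 = CAD 113,594.12
Profit = CAD 113,594.12 − CAD 113,000.00

Profit: CAD 594.12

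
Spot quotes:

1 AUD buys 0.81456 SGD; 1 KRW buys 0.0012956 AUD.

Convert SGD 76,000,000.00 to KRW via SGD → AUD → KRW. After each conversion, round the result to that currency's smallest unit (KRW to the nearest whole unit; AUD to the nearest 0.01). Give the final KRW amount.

KRW 72,014,437,573

SGD 76,000,000.00 ÷ 0.81456 = AUD 93,301,905.32
AUD 93,301,905.32 ÷ 0.0012956 = KRW 72,014,437,573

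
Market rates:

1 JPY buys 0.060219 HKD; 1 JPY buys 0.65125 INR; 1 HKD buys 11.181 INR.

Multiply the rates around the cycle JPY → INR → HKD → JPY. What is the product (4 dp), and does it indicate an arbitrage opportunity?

Around JPY → INR → HKD → JPY: 1 × 0.65125 ÷ 11.181 ÷ 0.060219 = 0.967238
Product < 1; profitable direction is JPY → HKD → INR → JPY.

0.9672 (arbitrage exists)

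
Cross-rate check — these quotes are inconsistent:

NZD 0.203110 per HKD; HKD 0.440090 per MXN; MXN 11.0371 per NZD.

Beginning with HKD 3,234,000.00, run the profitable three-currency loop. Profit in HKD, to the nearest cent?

Profitable loop is HKD → MXN → NZD → HKD:
HKD 3,234,000.00 ÷ 0.440090 = MXN 7,348,496.90
MXN 7,348,496.90 ÷ 11.0371 = NZD 665,799.61
NZD 665,799.61 ÷ 0.203110 = HKD 3,278,024.78
Profit = HKD 3,278,024.78 − HKD 3,234,000.00

Profit: HKD 44,024.78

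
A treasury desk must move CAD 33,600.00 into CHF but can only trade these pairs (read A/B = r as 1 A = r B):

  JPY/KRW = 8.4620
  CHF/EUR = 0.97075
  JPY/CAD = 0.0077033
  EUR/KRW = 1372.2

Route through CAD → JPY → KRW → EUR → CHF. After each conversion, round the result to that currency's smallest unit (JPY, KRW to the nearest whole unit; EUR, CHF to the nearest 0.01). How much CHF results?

CHF 27,708.35

CAD 33,600.00 ÷ 0.0077033 = JPY 4,361,767
JPY 4,361,767 × 8.4620 = KRW 36,909,272
KRW 36,909,272 ÷ 1372.2 = EUR 26,897.88
EUR 26,897.88 ÷ 0.97075 = CHF 27,708.35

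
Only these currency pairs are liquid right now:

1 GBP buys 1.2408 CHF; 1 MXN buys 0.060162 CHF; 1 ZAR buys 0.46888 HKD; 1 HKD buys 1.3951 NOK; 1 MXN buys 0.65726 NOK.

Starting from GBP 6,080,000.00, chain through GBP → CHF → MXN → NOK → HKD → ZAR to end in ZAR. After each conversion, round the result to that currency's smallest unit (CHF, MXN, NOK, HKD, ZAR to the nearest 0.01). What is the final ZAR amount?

ZAR 125,994,983.54

GBP 6,080,000.00 × 1.2408 = CHF 7,544,064.00
CHF 7,544,064.00 ÷ 0.060162 = MXN 125,395,831.26
MXN 125,395,831.26 × 0.65726 = NOK 82,417,664.05
NOK 82,417,664.05 ÷ 1.3951 = HKD 59,076,527.88
HKD 59,076,527.88 ÷ 0.46888 = ZAR 125,994,983.54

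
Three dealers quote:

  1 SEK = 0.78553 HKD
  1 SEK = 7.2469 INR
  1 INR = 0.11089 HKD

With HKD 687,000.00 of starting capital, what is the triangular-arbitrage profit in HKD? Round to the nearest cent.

Profit: HKD 15,811.10

Profitable loop is HKD → SEK → INR → HKD:
HKD 687,000.00 ÷ 0.78553 = SEK 874,568.76
SEK 874,568.76 × 7.2469 = INR 6,337,912.36
INR 6,337,912.36 × 0.11089 = HKD 702,811.10
Profit = HKD 702,811.10 − HKD 687,000.00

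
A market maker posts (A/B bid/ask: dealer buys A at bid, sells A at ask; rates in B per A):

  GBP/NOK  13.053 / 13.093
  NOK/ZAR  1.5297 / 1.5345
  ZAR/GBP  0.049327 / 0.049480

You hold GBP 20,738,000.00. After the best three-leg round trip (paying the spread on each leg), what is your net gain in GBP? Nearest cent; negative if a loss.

Best loop GBP → ZAR → NOK → GBP:
GBP 20,738,000.00 ÷ 0.049480 (buy ZAR at ask) = ZAR 419,118,835.89
ZAR 419,118,835.89 ÷ 1.5345 (buy NOK at ask) = NOK 273,130,554.51
NOK 273,130,554.51 ÷ 13.093 (buy GBP at ask) = GBP 20,860,807.65

Net profit: GBP 122,807.65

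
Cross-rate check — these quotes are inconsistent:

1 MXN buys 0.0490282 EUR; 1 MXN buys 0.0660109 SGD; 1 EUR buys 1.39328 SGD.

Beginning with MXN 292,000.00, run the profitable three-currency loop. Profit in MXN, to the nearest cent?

Profitable loop is MXN → EUR → SGD → MXN:
MXN 292,000.00 × 0.0490282 = EUR 14,316.23
EUR 14,316.23 × 1.39328 = SGD 19,946.52
SGD 19,946.52 ÷ 0.0660109 = MXN 302,170.14
Profit = MXN 302,170.14 − MXN 292,000.00

Profit: MXN 10,170.14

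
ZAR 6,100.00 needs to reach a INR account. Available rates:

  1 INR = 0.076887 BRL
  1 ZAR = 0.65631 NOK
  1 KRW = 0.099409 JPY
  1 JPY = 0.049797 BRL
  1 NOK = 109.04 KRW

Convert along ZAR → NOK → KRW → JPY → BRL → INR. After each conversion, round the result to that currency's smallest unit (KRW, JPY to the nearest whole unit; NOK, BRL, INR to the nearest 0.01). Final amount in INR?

INR 28,106.05

ZAR 6,100.00 × 0.65631 = NOK 4,003.49
NOK 4,003.49 × 109.04 = KRW 436,541
KRW 436,541 × 0.099409 = JPY 43,396
JPY 43,396 × 0.049797 = BRL 2,160.99
BRL 2,160.99 ÷ 0.076887 = INR 28,106.05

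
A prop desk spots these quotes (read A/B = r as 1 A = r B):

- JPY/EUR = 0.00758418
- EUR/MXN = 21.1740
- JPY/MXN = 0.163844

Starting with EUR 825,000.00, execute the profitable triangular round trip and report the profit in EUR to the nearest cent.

Profit: EUR 16,730.28

Profitable loop is EUR → JPY → MXN → EUR:
EUR 825,000.00 ÷ 0.00758418 = JPY 108,779,064
JPY 108,779,064 × 0.163844 = MXN 17,822,796.93
MXN 17,822,796.93 ÷ 21.1740 = EUR 841,730.28
Profit = EUR 841,730.28 − EUR 825,000.00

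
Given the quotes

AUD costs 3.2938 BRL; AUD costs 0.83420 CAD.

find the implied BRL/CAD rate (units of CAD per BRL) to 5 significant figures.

1 BRL ÷ 3.2938 = 0.303601 AUD
0.303601 AUD × 0.83420 = 0.253264 CAD

BRL/CAD = 0.25326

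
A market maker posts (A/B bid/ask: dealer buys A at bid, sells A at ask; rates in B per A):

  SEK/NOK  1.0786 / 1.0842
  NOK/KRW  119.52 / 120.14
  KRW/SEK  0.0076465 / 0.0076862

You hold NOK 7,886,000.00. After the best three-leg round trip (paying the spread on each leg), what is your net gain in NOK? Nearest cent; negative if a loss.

Net result: NOK -9,231.87 (no profitable arbitrage after spreads)

Best loop NOK → SEK → KRW → NOK:
NOK 7,886,000.00 ÷ 1.0842 (buy SEK at ask) = SEK 7,273,565.76
SEK 7,273,565.76 ÷ 0.0076862 (buy KRW at ask) = KRW 946,314,923
KRW 946,314,923 ÷ 120.14 (buy NOK at ask) = NOK 7,876,768.13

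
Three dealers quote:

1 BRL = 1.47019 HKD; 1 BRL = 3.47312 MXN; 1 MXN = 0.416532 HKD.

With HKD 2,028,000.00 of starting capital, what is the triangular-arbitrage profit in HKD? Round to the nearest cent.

Profit: HKD 32,977.52

Profitable loop is HKD → MXN → BRL → HKD:
HKD 2,028,000.00 ÷ 0.416532 = MXN 4,868,773.59
MXN 4,868,773.59 ÷ 3.47312 = BRL 1,401,844.33
BRL 1,401,844.33 × 1.47019 = HKD 2,060,977.52
Profit = HKD 2,060,977.52 − HKD 2,028,000.00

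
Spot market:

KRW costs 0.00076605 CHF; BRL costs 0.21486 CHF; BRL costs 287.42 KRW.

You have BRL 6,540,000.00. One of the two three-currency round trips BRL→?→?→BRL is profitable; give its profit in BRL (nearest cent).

Profit: BRL 161,874.31

Profitable loop is BRL → KRW → CHF → BRL:
BRL 6,540,000.00 × 287.42 = KRW 1,879,726,800
KRW 1,879,726,800 × 0.00076605 = CHF 1,439,964.72
CHF 1,439,964.72 ÷ 0.21486 = BRL 6,701,874.31
Profit = BRL 6,701,874.31 − BRL 6,540,000.00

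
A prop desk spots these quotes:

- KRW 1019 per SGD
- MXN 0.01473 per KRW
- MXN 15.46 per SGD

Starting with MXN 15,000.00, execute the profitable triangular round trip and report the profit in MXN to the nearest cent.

Profitable loop is MXN → KRW → SGD → MXN:
MXN 15,000.00 ÷ 0.01473 = KRW 1,018,330
KRW 1,018,330 ÷ 1019 = SGD 999.34
SGD 999.34 × 15.46 = MXN 15,449.83
Profit = MXN 15,449.83 − MXN 15,000.00

Profit: MXN 449.83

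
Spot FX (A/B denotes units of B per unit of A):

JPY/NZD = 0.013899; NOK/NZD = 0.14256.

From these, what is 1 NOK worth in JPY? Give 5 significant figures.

1 NOK × 0.14256 = 0.14256 NZD
0.14256 NZD ÷ 0.013899 = 10.2569 JPY

NOK/JPY = 10.257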